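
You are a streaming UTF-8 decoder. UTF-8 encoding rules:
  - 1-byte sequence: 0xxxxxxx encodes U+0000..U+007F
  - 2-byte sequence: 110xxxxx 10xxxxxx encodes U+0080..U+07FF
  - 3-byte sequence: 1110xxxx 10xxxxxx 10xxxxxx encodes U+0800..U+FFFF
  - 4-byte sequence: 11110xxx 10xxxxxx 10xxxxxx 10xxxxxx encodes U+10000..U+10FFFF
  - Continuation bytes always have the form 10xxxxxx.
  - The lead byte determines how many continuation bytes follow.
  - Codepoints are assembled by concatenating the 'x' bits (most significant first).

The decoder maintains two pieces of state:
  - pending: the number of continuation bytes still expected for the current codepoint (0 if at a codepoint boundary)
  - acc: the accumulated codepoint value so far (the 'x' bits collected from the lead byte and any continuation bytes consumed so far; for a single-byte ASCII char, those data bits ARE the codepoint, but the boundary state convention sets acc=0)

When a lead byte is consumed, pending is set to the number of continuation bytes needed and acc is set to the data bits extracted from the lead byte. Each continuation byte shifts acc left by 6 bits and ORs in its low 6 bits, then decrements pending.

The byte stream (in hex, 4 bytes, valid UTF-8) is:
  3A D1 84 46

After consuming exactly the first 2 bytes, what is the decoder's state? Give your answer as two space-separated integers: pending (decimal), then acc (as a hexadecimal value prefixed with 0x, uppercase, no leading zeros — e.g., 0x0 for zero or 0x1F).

Answer: 1 0x11

Derivation:
Byte[0]=3A: 1-byte. pending=0, acc=0x0
Byte[1]=D1: 2-byte lead. pending=1, acc=0x11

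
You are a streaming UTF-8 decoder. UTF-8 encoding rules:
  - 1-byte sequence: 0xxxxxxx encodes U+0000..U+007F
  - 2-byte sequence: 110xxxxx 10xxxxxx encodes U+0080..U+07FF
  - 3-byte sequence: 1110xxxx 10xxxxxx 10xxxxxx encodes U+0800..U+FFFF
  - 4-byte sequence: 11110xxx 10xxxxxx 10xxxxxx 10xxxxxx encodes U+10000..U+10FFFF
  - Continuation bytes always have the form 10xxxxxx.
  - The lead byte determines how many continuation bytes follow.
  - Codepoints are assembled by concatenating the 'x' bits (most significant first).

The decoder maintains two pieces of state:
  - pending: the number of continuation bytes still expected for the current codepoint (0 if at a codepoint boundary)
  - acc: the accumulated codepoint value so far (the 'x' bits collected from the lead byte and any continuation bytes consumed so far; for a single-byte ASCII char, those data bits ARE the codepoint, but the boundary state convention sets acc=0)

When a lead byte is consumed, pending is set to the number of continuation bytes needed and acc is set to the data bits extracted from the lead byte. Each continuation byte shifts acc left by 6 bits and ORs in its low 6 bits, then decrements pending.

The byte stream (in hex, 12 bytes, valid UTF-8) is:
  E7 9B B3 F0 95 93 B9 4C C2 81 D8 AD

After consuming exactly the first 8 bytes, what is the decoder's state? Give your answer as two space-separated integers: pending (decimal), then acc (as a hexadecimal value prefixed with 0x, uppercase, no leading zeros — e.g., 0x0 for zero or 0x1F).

Answer: 0 0x0

Derivation:
Byte[0]=E7: 3-byte lead. pending=2, acc=0x7
Byte[1]=9B: continuation. acc=(acc<<6)|0x1B=0x1DB, pending=1
Byte[2]=B3: continuation. acc=(acc<<6)|0x33=0x76F3, pending=0
Byte[3]=F0: 4-byte lead. pending=3, acc=0x0
Byte[4]=95: continuation. acc=(acc<<6)|0x15=0x15, pending=2
Byte[5]=93: continuation. acc=(acc<<6)|0x13=0x553, pending=1
Byte[6]=B9: continuation. acc=(acc<<6)|0x39=0x154F9, pending=0
Byte[7]=4C: 1-byte. pending=0, acc=0x0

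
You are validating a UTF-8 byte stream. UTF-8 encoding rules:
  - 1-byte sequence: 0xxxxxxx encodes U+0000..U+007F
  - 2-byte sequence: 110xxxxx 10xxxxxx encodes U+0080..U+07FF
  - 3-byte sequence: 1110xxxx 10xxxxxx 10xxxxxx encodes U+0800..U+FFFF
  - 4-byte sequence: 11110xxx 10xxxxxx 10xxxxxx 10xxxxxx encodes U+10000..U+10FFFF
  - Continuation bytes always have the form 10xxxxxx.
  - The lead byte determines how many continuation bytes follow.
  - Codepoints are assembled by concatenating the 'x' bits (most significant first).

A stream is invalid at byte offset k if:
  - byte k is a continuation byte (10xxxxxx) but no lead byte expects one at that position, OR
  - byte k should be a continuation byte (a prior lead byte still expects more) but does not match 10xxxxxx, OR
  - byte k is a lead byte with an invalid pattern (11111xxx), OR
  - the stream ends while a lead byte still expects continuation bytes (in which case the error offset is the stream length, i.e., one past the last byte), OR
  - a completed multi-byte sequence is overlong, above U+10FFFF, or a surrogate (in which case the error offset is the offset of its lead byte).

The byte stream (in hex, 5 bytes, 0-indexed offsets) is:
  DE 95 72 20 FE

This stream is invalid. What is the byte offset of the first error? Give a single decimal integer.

Answer: 4

Derivation:
Byte[0]=DE: 2-byte lead, need 1 cont bytes. acc=0x1E
Byte[1]=95: continuation. acc=(acc<<6)|0x15=0x795
Completed: cp=U+0795 (starts at byte 0)
Byte[2]=72: 1-byte ASCII. cp=U+0072
Byte[3]=20: 1-byte ASCII. cp=U+0020
Byte[4]=FE: INVALID lead byte (not 0xxx/110x/1110/11110)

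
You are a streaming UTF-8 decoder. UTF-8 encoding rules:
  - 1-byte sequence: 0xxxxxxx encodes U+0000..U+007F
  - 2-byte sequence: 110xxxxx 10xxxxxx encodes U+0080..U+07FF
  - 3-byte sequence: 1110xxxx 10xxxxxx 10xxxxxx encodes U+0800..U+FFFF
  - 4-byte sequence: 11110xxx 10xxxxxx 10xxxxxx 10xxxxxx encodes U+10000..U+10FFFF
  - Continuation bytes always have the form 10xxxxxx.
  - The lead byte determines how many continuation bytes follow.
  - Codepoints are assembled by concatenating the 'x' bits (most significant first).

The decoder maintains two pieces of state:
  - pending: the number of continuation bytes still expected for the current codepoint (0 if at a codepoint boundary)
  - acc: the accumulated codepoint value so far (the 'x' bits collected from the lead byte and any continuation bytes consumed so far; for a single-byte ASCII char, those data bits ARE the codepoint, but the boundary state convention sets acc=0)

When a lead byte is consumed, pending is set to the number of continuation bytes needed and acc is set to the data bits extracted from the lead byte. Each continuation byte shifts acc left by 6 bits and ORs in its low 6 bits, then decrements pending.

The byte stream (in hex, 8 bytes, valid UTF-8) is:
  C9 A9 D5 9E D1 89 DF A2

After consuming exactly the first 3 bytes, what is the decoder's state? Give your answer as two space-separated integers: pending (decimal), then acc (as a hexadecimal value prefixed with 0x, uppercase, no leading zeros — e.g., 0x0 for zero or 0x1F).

Byte[0]=C9: 2-byte lead. pending=1, acc=0x9
Byte[1]=A9: continuation. acc=(acc<<6)|0x29=0x269, pending=0
Byte[2]=D5: 2-byte lead. pending=1, acc=0x15

Answer: 1 0x15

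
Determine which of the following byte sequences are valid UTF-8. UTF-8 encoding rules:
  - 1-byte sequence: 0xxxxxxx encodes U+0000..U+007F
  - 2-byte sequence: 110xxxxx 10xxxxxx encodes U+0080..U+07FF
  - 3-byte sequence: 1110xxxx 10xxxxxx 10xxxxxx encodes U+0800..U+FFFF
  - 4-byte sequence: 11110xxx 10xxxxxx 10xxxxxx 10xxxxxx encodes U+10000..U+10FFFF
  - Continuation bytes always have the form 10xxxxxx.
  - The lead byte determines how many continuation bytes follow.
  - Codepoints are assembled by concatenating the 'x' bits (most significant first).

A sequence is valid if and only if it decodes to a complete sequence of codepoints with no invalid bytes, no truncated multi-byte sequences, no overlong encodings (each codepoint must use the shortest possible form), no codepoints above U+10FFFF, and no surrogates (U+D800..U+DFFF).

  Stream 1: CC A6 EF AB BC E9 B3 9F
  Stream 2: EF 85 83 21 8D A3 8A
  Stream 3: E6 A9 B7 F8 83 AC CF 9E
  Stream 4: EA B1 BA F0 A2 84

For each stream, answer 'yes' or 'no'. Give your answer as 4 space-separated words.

Answer: yes no no no

Derivation:
Stream 1: decodes cleanly. VALID
Stream 2: error at byte offset 4. INVALID
Stream 3: error at byte offset 3. INVALID
Stream 4: error at byte offset 6. INVALID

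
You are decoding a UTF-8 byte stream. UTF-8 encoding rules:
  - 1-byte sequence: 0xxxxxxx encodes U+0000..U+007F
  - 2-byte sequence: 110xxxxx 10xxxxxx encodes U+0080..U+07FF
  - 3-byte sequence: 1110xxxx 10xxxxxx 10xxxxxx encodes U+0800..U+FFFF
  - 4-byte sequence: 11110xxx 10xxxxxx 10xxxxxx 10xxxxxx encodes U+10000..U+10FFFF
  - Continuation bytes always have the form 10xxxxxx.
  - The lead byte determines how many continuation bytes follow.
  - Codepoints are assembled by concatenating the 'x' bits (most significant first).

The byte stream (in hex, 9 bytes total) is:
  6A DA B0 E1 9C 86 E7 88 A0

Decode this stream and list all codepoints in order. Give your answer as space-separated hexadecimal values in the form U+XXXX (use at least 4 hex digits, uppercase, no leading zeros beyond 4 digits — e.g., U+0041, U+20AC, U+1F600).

Answer: U+006A U+06B0 U+1706 U+7220

Derivation:
Byte[0]=6A: 1-byte ASCII. cp=U+006A
Byte[1]=DA: 2-byte lead, need 1 cont bytes. acc=0x1A
Byte[2]=B0: continuation. acc=(acc<<6)|0x30=0x6B0
Completed: cp=U+06B0 (starts at byte 1)
Byte[3]=E1: 3-byte lead, need 2 cont bytes. acc=0x1
Byte[4]=9C: continuation. acc=(acc<<6)|0x1C=0x5C
Byte[5]=86: continuation. acc=(acc<<6)|0x06=0x1706
Completed: cp=U+1706 (starts at byte 3)
Byte[6]=E7: 3-byte lead, need 2 cont bytes. acc=0x7
Byte[7]=88: continuation. acc=(acc<<6)|0x08=0x1C8
Byte[8]=A0: continuation. acc=(acc<<6)|0x20=0x7220
Completed: cp=U+7220 (starts at byte 6)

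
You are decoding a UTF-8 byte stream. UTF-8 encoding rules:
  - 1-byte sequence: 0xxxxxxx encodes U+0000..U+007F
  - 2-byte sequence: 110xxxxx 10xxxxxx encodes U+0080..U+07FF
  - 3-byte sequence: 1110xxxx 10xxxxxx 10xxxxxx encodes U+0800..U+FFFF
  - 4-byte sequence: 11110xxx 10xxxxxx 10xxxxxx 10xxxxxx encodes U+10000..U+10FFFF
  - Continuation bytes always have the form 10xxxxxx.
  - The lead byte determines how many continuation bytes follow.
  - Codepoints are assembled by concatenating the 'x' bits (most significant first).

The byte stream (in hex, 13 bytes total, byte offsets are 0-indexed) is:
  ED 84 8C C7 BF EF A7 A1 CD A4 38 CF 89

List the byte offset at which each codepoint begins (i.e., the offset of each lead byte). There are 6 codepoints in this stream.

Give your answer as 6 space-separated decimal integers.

Byte[0]=ED: 3-byte lead, need 2 cont bytes. acc=0xD
Byte[1]=84: continuation. acc=(acc<<6)|0x04=0x344
Byte[2]=8C: continuation. acc=(acc<<6)|0x0C=0xD10C
Completed: cp=U+D10C (starts at byte 0)
Byte[3]=C7: 2-byte lead, need 1 cont bytes. acc=0x7
Byte[4]=BF: continuation. acc=(acc<<6)|0x3F=0x1FF
Completed: cp=U+01FF (starts at byte 3)
Byte[5]=EF: 3-byte lead, need 2 cont bytes. acc=0xF
Byte[6]=A7: continuation. acc=(acc<<6)|0x27=0x3E7
Byte[7]=A1: continuation. acc=(acc<<6)|0x21=0xF9E1
Completed: cp=U+F9E1 (starts at byte 5)
Byte[8]=CD: 2-byte lead, need 1 cont bytes. acc=0xD
Byte[9]=A4: continuation. acc=(acc<<6)|0x24=0x364
Completed: cp=U+0364 (starts at byte 8)
Byte[10]=38: 1-byte ASCII. cp=U+0038
Byte[11]=CF: 2-byte lead, need 1 cont bytes. acc=0xF
Byte[12]=89: continuation. acc=(acc<<6)|0x09=0x3C9
Completed: cp=U+03C9 (starts at byte 11)

Answer: 0 3 5 8 10 11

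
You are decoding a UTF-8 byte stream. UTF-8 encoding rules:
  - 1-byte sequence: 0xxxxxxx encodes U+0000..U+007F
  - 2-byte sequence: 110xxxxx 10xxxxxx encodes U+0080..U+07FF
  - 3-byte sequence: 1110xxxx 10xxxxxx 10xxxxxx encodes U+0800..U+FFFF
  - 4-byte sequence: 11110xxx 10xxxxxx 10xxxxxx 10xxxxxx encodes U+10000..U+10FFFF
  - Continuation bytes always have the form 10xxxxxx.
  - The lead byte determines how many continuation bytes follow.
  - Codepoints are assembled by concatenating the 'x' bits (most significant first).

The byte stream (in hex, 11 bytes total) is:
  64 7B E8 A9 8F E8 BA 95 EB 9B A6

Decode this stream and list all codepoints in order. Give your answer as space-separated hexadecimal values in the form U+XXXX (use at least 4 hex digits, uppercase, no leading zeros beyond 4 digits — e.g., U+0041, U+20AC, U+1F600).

Answer: U+0064 U+007B U+8A4F U+8E95 U+B6E6

Derivation:
Byte[0]=64: 1-byte ASCII. cp=U+0064
Byte[1]=7B: 1-byte ASCII. cp=U+007B
Byte[2]=E8: 3-byte lead, need 2 cont bytes. acc=0x8
Byte[3]=A9: continuation. acc=(acc<<6)|0x29=0x229
Byte[4]=8F: continuation. acc=(acc<<6)|0x0F=0x8A4F
Completed: cp=U+8A4F (starts at byte 2)
Byte[5]=E8: 3-byte lead, need 2 cont bytes. acc=0x8
Byte[6]=BA: continuation. acc=(acc<<6)|0x3A=0x23A
Byte[7]=95: continuation. acc=(acc<<6)|0x15=0x8E95
Completed: cp=U+8E95 (starts at byte 5)
Byte[8]=EB: 3-byte lead, need 2 cont bytes. acc=0xB
Byte[9]=9B: continuation. acc=(acc<<6)|0x1B=0x2DB
Byte[10]=A6: continuation. acc=(acc<<6)|0x26=0xB6E6
Completed: cp=U+B6E6 (starts at byte 8)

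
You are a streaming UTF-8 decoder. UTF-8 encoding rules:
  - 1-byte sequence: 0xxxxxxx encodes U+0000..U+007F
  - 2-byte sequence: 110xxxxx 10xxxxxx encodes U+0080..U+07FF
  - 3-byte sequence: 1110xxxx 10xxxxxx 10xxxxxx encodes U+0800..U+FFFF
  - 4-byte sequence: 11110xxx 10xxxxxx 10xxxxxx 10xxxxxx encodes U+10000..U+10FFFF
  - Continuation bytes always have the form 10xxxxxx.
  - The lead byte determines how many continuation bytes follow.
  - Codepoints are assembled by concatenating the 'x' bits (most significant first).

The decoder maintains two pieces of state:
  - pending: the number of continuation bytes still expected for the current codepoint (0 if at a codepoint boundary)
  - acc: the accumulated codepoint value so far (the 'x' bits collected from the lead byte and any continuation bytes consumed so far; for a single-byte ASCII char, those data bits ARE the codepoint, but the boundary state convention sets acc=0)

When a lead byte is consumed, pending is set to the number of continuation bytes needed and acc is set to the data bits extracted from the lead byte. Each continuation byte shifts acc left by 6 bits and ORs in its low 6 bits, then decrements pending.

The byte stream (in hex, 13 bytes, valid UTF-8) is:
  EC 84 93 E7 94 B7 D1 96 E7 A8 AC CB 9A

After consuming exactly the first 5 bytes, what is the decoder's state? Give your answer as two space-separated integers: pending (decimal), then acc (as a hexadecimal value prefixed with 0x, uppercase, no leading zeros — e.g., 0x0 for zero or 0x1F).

Byte[0]=EC: 3-byte lead. pending=2, acc=0xC
Byte[1]=84: continuation. acc=(acc<<6)|0x04=0x304, pending=1
Byte[2]=93: continuation. acc=(acc<<6)|0x13=0xC113, pending=0
Byte[3]=E7: 3-byte lead. pending=2, acc=0x7
Byte[4]=94: continuation. acc=(acc<<6)|0x14=0x1D4, pending=1

Answer: 1 0x1D4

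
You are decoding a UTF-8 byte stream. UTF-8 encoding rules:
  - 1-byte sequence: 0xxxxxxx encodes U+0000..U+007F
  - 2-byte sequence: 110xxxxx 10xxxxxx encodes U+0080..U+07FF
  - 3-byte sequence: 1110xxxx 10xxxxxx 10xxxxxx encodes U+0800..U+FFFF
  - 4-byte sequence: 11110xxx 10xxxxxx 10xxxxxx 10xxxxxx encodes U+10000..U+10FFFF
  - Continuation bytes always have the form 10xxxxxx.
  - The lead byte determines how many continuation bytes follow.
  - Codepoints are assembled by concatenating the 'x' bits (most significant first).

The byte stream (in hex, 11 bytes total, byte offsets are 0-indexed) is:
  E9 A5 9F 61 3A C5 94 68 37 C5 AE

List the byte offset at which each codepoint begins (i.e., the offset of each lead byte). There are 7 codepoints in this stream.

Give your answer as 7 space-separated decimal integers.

Answer: 0 3 4 5 7 8 9

Derivation:
Byte[0]=E9: 3-byte lead, need 2 cont bytes. acc=0x9
Byte[1]=A5: continuation. acc=(acc<<6)|0x25=0x265
Byte[2]=9F: continuation. acc=(acc<<6)|0x1F=0x995F
Completed: cp=U+995F (starts at byte 0)
Byte[3]=61: 1-byte ASCII. cp=U+0061
Byte[4]=3A: 1-byte ASCII. cp=U+003A
Byte[5]=C5: 2-byte lead, need 1 cont bytes. acc=0x5
Byte[6]=94: continuation. acc=(acc<<6)|0x14=0x154
Completed: cp=U+0154 (starts at byte 5)
Byte[7]=68: 1-byte ASCII. cp=U+0068
Byte[8]=37: 1-byte ASCII. cp=U+0037
Byte[9]=C5: 2-byte lead, need 1 cont bytes. acc=0x5
Byte[10]=AE: continuation. acc=(acc<<6)|0x2E=0x16E
Completed: cp=U+016E (starts at byte 9)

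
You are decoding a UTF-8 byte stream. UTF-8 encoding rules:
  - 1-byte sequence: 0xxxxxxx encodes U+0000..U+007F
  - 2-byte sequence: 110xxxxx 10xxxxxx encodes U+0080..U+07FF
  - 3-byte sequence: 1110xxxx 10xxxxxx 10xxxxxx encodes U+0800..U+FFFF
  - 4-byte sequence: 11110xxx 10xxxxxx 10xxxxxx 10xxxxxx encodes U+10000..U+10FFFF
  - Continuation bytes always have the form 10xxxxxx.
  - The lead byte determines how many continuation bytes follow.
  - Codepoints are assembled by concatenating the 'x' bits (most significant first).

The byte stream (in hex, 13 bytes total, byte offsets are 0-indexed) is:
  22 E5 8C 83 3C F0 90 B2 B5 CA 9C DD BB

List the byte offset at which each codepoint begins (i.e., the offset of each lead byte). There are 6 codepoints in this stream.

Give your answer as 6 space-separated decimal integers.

Answer: 0 1 4 5 9 11

Derivation:
Byte[0]=22: 1-byte ASCII. cp=U+0022
Byte[1]=E5: 3-byte lead, need 2 cont bytes. acc=0x5
Byte[2]=8C: continuation. acc=(acc<<6)|0x0C=0x14C
Byte[3]=83: continuation. acc=(acc<<6)|0x03=0x5303
Completed: cp=U+5303 (starts at byte 1)
Byte[4]=3C: 1-byte ASCII. cp=U+003C
Byte[5]=F0: 4-byte lead, need 3 cont bytes. acc=0x0
Byte[6]=90: continuation. acc=(acc<<6)|0x10=0x10
Byte[7]=B2: continuation. acc=(acc<<6)|0x32=0x432
Byte[8]=B5: continuation. acc=(acc<<6)|0x35=0x10CB5
Completed: cp=U+10CB5 (starts at byte 5)
Byte[9]=CA: 2-byte lead, need 1 cont bytes. acc=0xA
Byte[10]=9C: continuation. acc=(acc<<6)|0x1C=0x29C
Completed: cp=U+029C (starts at byte 9)
Byte[11]=DD: 2-byte lead, need 1 cont bytes. acc=0x1D
Byte[12]=BB: continuation. acc=(acc<<6)|0x3B=0x77B
Completed: cp=U+077B (starts at byte 11)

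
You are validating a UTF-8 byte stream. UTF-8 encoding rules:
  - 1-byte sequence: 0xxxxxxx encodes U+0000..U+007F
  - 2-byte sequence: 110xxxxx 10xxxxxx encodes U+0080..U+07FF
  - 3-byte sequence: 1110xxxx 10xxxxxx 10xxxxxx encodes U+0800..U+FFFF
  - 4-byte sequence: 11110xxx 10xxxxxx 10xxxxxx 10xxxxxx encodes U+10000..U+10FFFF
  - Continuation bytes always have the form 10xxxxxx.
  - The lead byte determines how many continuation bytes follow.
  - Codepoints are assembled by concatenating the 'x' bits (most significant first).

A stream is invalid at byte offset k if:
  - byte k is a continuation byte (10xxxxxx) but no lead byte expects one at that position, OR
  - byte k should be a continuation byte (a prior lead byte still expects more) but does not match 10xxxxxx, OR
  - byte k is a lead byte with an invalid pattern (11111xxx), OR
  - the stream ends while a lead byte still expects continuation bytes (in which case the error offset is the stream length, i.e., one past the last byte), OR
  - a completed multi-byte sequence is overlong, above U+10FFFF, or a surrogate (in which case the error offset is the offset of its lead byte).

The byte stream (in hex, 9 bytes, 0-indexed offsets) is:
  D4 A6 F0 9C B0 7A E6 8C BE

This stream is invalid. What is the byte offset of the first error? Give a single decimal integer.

Answer: 5

Derivation:
Byte[0]=D4: 2-byte lead, need 1 cont bytes. acc=0x14
Byte[1]=A6: continuation. acc=(acc<<6)|0x26=0x526
Completed: cp=U+0526 (starts at byte 0)
Byte[2]=F0: 4-byte lead, need 3 cont bytes. acc=0x0
Byte[3]=9C: continuation. acc=(acc<<6)|0x1C=0x1C
Byte[4]=B0: continuation. acc=(acc<<6)|0x30=0x730
Byte[5]=7A: expected 10xxxxxx continuation. INVALID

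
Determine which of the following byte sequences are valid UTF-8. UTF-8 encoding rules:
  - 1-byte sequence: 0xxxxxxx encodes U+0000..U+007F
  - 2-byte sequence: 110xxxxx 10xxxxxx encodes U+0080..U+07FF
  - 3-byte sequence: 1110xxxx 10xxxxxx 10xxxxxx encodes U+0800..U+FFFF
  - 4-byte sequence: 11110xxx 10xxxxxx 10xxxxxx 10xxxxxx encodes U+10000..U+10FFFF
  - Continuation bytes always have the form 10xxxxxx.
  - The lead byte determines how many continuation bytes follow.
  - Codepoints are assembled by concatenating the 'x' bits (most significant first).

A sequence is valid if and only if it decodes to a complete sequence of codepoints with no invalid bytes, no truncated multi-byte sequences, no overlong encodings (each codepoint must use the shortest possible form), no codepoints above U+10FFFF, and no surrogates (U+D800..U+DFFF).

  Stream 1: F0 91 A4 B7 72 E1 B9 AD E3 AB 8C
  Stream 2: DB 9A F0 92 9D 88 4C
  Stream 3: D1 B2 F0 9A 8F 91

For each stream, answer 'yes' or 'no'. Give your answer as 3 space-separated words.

Answer: yes yes yes

Derivation:
Stream 1: decodes cleanly. VALID
Stream 2: decodes cleanly. VALID
Stream 3: decodes cleanly. VALID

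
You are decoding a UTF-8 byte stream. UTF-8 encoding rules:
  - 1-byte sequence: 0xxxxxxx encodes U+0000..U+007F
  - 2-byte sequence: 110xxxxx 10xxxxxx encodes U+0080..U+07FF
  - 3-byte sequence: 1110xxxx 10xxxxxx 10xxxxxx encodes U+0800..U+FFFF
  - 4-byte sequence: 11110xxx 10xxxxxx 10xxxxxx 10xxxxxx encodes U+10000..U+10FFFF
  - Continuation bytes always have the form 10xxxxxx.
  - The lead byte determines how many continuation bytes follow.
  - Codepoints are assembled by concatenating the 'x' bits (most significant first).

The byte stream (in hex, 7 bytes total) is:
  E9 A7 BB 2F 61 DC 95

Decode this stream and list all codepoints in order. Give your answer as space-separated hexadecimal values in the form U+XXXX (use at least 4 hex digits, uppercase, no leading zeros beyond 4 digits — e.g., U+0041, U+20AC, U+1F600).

Byte[0]=E9: 3-byte lead, need 2 cont bytes. acc=0x9
Byte[1]=A7: continuation. acc=(acc<<6)|0x27=0x267
Byte[2]=BB: continuation. acc=(acc<<6)|0x3B=0x99FB
Completed: cp=U+99FB (starts at byte 0)
Byte[3]=2F: 1-byte ASCII. cp=U+002F
Byte[4]=61: 1-byte ASCII. cp=U+0061
Byte[5]=DC: 2-byte lead, need 1 cont bytes. acc=0x1C
Byte[6]=95: continuation. acc=(acc<<6)|0x15=0x715
Completed: cp=U+0715 (starts at byte 5)

Answer: U+99FB U+002F U+0061 U+0715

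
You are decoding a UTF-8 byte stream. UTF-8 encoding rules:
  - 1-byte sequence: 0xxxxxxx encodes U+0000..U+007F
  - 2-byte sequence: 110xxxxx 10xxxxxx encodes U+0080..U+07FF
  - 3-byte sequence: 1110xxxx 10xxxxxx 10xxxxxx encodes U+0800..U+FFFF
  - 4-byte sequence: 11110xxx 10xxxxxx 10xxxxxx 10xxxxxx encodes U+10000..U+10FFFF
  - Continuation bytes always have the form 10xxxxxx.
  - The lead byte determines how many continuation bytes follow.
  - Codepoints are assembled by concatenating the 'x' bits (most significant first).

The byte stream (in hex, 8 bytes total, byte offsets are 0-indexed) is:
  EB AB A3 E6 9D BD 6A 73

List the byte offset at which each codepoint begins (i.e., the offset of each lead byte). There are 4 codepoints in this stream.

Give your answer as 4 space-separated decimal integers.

Byte[0]=EB: 3-byte lead, need 2 cont bytes. acc=0xB
Byte[1]=AB: continuation. acc=(acc<<6)|0x2B=0x2EB
Byte[2]=A3: continuation. acc=(acc<<6)|0x23=0xBAE3
Completed: cp=U+BAE3 (starts at byte 0)
Byte[3]=E6: 3-byte lead, need 2 cont bytes. acc=0x6
Byte[4]=9D: continuation. acc=(acc<<6)|0x1D=0x19D
Byte[5]=BD: continuation. acc=(acc<<6)|0x3D=0x677D
Completed: cp=U+677D (starts at byte 3)
Byte[6]=6A: 1-byte ASCII. cp=U+006A
Byte[7]=73: 1-byte ASCII. cp=U+0073

Answer: 0 3 6 7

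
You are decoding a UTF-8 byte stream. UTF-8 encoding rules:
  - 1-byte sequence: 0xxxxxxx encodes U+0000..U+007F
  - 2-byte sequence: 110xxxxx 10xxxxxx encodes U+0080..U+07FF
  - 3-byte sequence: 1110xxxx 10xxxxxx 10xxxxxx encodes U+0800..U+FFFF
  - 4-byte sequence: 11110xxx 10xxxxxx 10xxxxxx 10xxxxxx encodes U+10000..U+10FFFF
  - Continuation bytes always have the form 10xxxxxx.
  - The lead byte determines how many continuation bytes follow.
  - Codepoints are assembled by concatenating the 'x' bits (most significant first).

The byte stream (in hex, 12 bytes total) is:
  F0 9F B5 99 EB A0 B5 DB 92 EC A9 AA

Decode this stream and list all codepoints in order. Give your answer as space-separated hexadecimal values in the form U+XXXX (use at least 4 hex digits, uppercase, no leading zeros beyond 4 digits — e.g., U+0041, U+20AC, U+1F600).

Answer: U+1FD59 U+B835 U+06D2 U+CA6A

Derivation:
Byte[0]=F0: 4-byte lead, need 3 cont bytes. acc=0x0
Byte[1]=9F: continuation. acc=(acc<<6)|0x1F=0x1F
Byte[2]=B5: continuation. acc=(acc<<6)|0x35=0x7F5
Byte[3]=99: continuation. acc=(acc<<6)|0x19=0x1FD59
Completed: cp=U+1FD59 (starts at byte 0)
Byte[4]=EB: 3-byte lead, need 2 cont bytes. acc=0xB
Byte[5]=A0: continuation. acc=(acc<<6)|0x20=0x2E0
Byte[6]=B5: continuation. acc=(acc<<6)|0x35=0xB835
Completed: cp=U+B835 (starts at byte 4)
Byte[7]=DB: 2-byte lead, need 1 cont bytes. acc=0x1B
Byte[8]=92: continuation. acc=(acc<<6)|0x12=0x6D2
Completed: cp=U+06D2 (starts at byte 7)
Byte[9]=EC: 3-byte lead, need 2 cont bytes. acc=0xC
Byte[10]=A9: continuation. acc=(acc<<6)|0x29=0x329
Byte[11]=AA: continuation. acc=(acc<<6)|0x2A=0xCA6A
Completed: cp=U+CA6A (starts at byte 9)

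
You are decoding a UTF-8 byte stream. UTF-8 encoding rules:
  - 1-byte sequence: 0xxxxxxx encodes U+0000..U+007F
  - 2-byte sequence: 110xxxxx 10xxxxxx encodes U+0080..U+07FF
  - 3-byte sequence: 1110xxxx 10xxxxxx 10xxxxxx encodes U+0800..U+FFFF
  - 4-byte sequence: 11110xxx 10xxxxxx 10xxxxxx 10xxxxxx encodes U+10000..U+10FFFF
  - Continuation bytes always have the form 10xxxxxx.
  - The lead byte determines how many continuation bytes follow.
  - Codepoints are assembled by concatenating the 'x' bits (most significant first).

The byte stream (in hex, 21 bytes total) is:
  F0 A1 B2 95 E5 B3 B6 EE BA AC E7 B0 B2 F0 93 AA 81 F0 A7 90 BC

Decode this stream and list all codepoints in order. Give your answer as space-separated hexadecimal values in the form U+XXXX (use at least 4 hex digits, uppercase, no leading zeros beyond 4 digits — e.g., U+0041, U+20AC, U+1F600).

Answer: U+21C95 U+5CF6 U+EEAC U+7C32 U+13A81 U+2743C

Derivation:
Byte[0]=F0: 4-byte lead, need 3 cont bytes. acc=0x0
Byte[1]=A1: continuation. acc=(acc<<6)|0x21=0x21
Byte[2]=B2: continuation. acc=(acc<<6)|0x32=0x872
Byte[3]=95: continuation. acc=(acc<<6)|0x15=0x21C95
Completed: cp=U+21C95 (starts at byte 0)
Byte[4]=E5: 3-byte lead, need 2 cont bytes. acc=0x5
Byte[5]=B3: continuation. acc=(acc<<6)|0x33=0x173
Byte[6]=B6: continuation. acc=(acc<<6)|0x36=0x5CF6
Completed: cp=U+5CF6 (starts at byte 4)
Byte[7]=EE: 3-byte lead, need 2 cont bytes. acc=0xE
Byte[8]=BA: continuation. acc=(acc<<6)|0x3A=0x3BA
Byte[9]=AC: continuation. acc=(acc<<6)|0x2C=0xEEAC
Completed: cp=U+EEAC (starts at byte 7)
Byte[10]=E7: 3-byte lead, need 2 cont bytes. acc=0x7
Byte[11]=B0: continuation. acc=(acc<<6)|0x30=0x1F0
Byte[12]=B2: continuation. acc=(acc<<6)|0x32=0x7C32
Completed: cp=U+7C32 (starts at byte 10)
Byte[13]=F0: 4-byte lead, need 3 cont bytes. acc=0x0
Byte[14]=93: continuation. acc=(acc<<6)|0x13=0x13
Byte[15]=AA: continuation. acc=(acc<<6)|0x2A=0x4EA
Byte[16]=81: continuation. acc=(acc<<6)|0x01=0x13A81
Completed: cp=U+13A81 (starts at byte 13)
Byte[17]=F0: 4-byte lead, need 3 cont bytes. acc=0x0
Byte[18]=A7: continuation. acc=(acc<<6)|0x27=0x27
Byte[19]=90: continuation. acc=(acc<<6)|0x10=0x9D0
Byte[20]=BC: continuation. acc=(acc<<6)|0x3C=0x2743C
Completed: cp=U+2743C (starts at byte 17)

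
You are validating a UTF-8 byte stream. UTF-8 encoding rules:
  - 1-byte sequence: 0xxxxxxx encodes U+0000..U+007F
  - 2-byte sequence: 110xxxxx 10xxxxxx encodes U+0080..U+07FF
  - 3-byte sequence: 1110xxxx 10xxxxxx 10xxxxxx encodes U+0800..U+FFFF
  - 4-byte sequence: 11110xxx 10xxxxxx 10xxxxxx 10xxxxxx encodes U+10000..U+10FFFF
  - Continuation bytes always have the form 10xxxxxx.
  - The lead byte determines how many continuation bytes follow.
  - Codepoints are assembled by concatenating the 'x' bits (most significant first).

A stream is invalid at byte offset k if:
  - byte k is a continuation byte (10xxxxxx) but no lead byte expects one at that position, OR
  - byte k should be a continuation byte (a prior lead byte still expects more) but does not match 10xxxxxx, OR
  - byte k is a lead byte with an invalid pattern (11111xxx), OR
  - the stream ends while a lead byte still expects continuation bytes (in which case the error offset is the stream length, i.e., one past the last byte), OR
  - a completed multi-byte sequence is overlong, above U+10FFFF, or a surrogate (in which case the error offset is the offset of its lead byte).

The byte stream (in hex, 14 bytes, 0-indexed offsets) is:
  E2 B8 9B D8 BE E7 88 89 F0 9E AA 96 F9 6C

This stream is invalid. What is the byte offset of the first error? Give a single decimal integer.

Byte[0]=E2: 3-byte lead, need 2 cont bytes. acc=0x2
Byte[1]=B8: continuation. acc=(acc<<6)|0x38=0xB8
Byte[2]=9B: continuation. acc=(acc<<6)|0x1B=0x2E1B
Completed: cp=U+2E1B (starts at byte 0)
Byte[3]=D8: 2-byte lead, need 1 cont bytes. acc=0x18
Byte[4]=BE: continuation. acc=(acc<<6)|0x3E=0x63E
Completed: cp=U+063E (starts at byte 3)
Byte[5]=E7: 3-byte lead, need 2 cont bytes. acc=0x7
Byte[6]=88: continuation. acc=(acc<<6)|0x08=0x1C8
Byte[7]=89: continuation. acc=(acc<<6)|0x09=0x7209
Completed: cp=U+7209 (starts at byte 5)
Byte[8]=F0: 4-byte lead, need 3 cont bytes. acc=0x0
Byte[9]=9E: continuation. acc=(acc<<6)|0x1E=0x1E
Byte[10]=AA: continuation. acc=(acc<<6)|0x2A=0x7AA
Byte[11]=96: continuation. acc=(acc<<6)|0x16=0x1EA96
Completed: cp=U+1EA96 (starts at byte 8)
Byte[12]=F9: INVALID lead byte (not 0xxx/110x/1110/11110)

Answer: 12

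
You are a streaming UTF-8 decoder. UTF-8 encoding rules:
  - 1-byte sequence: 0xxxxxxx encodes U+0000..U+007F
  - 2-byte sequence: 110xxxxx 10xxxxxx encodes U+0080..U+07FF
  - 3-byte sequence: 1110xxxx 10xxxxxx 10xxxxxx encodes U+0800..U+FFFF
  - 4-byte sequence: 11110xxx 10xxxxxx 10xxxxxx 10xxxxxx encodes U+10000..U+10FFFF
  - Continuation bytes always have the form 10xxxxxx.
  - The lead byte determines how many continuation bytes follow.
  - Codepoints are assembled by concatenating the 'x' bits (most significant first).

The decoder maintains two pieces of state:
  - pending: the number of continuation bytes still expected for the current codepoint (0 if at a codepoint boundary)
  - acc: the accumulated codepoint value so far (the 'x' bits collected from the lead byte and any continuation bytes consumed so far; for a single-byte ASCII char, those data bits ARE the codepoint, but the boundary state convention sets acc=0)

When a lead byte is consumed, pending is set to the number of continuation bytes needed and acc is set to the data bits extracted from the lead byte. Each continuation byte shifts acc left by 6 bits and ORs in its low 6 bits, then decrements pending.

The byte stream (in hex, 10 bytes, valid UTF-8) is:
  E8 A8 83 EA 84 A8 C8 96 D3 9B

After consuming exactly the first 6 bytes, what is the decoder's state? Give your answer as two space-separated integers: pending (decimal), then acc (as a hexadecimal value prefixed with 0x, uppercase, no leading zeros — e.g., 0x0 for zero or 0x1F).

Byte[0]=E8: 3-byte lead. pending=2, acc=0x8
Byte[1]=A8: continuation. acc=(acc<<6)|0x28=0x228, pending=1
Byte[2]=83: continuation. acc=(acc<<6)|0x03=0x8A03, pending=0
Byte[3]=EA: 3-byte lead. pending=2, acc=0xA
Byte[4]=84: continuation. acc=(acc<<6)|0x04=0x284, pending=1
Byte[5]=A8: continuation. acc=(acc<<6)|0x28=0xA128, pending=0

Answer: 0 0xA128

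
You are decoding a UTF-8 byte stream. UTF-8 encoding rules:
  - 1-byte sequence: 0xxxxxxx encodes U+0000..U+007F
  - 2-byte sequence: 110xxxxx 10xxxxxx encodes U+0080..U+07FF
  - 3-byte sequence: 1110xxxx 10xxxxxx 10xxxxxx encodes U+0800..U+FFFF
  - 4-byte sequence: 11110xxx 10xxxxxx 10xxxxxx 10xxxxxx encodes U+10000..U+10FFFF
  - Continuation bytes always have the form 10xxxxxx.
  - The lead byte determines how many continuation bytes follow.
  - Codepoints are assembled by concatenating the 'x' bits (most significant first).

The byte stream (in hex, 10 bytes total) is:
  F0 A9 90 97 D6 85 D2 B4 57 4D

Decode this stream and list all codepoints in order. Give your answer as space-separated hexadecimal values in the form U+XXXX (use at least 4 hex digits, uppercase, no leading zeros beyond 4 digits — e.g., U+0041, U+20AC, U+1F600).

Byte[0]=F0: 4-byte lead, need 3 cont bytes. acc=0x0
Byte[1]=A9: continuation. acc=(acc<<6)|0x29=0x29
Byte[2]=90: continuation. acc=(acc<<6)|0x10=0xA50
Byte[3]=97: continuation. acc=(acc<<6)|0x17=0x29417
Completed: cp=U+29417 (starts at byte 0)
Byte[4]=D6: 2-byte lead, need 1 cont bytes. acc=0x16
Byte[5]=85: continuation. acc=(acc<<6)|0x05=0x585
Completed: cp=U+0585 (starts at byte 4)
Byte[6]=D2: 2-byte lead, need 1 cont bytes. acc=0x12
Byte[7]=B4: continuation. acc=(acc<<6)|0x34=0x4B4
Completed: cp=U+04B4 (starts at byte 6)
Byte[8]=57: 1-byte ASCII. cp=U+0057
Byte[9]=4D: 1-byte ASCII. cp=U+004D

Answer: U+29417 U+0585 U+04B4 U+0057 U+004D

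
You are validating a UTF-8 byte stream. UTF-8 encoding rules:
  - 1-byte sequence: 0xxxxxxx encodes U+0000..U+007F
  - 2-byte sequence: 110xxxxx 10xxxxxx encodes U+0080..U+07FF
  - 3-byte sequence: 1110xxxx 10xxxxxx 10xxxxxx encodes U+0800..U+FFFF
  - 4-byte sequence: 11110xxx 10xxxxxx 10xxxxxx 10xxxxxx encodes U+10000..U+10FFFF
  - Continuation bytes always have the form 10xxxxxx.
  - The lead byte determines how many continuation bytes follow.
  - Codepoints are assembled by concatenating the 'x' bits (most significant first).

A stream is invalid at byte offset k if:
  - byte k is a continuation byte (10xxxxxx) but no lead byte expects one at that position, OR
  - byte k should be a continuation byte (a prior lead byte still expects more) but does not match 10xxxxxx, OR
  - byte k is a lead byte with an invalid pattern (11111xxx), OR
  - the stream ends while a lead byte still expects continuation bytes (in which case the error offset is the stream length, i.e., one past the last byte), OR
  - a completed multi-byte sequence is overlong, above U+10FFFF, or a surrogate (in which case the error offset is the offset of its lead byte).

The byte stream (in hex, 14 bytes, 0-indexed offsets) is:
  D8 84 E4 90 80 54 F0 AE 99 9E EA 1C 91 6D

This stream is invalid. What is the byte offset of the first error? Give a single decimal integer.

Answer: 11

Derivation:
Byte[0]=D8: 2-byte lead, need 1 cont bytes. acc=0x18
Byte[1]=84: continuation. acc=(acc<<6)|0x04=0x604
Completed: cp=U+0604 (starts at byte 0)
Byte[2]=E4: 3-byte lead, need 2 cont bytes. acc=0x4
Byte[3]=90: continuation. acc=(acc<<6)|0x10=0x110
Byte[4]=80: continuation. acc=(acc<<6)|0x00=0x4400
Completed: cp=U+4400 (starts at byte 2)
Byte[5]=54: 1-byte ASCII. cp=U+0054
Byte[6]=F0: 4-byte lead, need 3 cont bytes. acc=0x0
Byte[7]=AE: continuation. acc=(acc<<6)|0x2E=0x2E
Byte[8]=99: continuation. acc=(acc<<6)|0x19=0xB99
Byte[9]=9E: continuation. acc=(acc<<6)|0x1E=0x2E65E
Completed: cp=U+2E65E (starts at byte 6)
Byte[10]=EA: 3-byte lead, need 2 cont bytes. acc=0xA
Byte[11]=1C: expected 10xxxxxx continuation. INVALID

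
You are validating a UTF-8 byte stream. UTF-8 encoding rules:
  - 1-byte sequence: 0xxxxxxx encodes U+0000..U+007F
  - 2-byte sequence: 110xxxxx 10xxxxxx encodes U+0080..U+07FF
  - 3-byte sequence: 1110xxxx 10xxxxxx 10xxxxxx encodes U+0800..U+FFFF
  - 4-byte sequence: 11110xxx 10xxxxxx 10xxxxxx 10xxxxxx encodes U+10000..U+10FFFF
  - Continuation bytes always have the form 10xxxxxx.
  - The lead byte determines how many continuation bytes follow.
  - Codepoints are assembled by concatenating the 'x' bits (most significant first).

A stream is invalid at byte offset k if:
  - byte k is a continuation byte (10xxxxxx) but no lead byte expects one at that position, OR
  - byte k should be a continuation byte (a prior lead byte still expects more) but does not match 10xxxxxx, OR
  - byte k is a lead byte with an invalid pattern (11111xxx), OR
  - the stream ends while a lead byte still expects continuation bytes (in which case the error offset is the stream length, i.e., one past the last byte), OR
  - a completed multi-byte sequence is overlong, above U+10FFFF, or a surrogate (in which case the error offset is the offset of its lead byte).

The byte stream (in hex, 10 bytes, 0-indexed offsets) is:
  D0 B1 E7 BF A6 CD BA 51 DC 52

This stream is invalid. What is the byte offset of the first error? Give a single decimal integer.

Byte[0]=D0: 2-byte lead, need 1 cont bytes. acc=0x10
Byte[1]=B1: continuation. acc=(acc<<6)|0x31=0x431
Completed: cp=U+0431 (starts at byte 0)
Byte[2]=E7: 3-byte lead, need 2 cont bytes. acc=0x7
Byte[3]=BF: continuation. acc=(acc<<6)|0x3F=0x1FF
Byte[4]=A6: continuation. acc=(acc<<6)|0x26=0x7FE6
Completed: cp=U+7FE6 (starts at byte 2)
Byte[5]=CD: 2-byte lead, need 1 cont bytes. acc=0xD
Byte[6]=BA: continuation. acc=(acc<<6)|0x3A=0x37A
Completed: cp=U+037A (starts at byte 5)
Byte[7]=51: 1-byte ASCII. cp=U+0051
Byte[8]=DC: 2-byte lead, need 1 cont bytes. acc=0x1C
Byte[9]=52: expected 10xxxxxx continuation. INVALID

Answer: 9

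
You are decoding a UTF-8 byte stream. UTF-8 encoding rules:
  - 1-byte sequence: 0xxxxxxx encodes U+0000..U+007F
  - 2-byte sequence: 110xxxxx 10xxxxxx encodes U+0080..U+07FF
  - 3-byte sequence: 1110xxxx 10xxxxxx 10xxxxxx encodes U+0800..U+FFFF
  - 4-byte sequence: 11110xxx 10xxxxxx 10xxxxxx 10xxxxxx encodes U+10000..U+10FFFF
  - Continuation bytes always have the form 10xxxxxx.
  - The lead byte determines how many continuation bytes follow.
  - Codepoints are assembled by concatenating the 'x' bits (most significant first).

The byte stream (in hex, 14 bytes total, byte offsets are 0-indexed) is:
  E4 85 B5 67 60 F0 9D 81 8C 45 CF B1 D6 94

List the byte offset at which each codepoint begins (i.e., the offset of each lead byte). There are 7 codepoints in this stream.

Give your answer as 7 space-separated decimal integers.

Byte[0]=E4: 3-byte lead, need 2 cont bytes. acc=0x4
Byte[1]=85: continuation. acc=(acc<<6)|0x05=0x105
Byte[2]=B5: continuation. acc=(acc<<6)|0x35=0x4175
Completed: cp=U+4175 (starts at byte 0)
Byte[3]=67: 1-byte ASCII. cp=U+0067
Byte[4]=60: 1-byte ASCII. cp=U+0060
Byte[5]=F0: 4-byte lead, need 3 cont bytes. acc=0x0
Byte[6]=9D: continuation. acc=(acc<<6)|0x1D=0x1D
Byte[7]=81: continuation. acc=(acc<<6)|0x01=0x741
Byte[8]=8C: continuation. acc=(acc<<6)|0x0C=0x1D04C
Completed: cp=U+1D04C (starts at byte 5)
Byte[9]=45: 1-byte ASCII. cp=U+0045
Byte[10]=CF: 2-byte lead, need 1 cont bytes. acc=0xF
Byte[11]=B1: continuation. acc=(acc<<6)|0x31=0x3F1
Completed: cp=U+03F1 (starts at byte 10)
Byte[12]=D6: 2-byte lead, need 1 cont bytes. acc=0x16
Byte[13]=94: continuation. acc=(acc<<6)|0x14=0x594
Completed: cp=U+0594 (starts at byte 12)

Answer: 0 3 4 5 9 10 12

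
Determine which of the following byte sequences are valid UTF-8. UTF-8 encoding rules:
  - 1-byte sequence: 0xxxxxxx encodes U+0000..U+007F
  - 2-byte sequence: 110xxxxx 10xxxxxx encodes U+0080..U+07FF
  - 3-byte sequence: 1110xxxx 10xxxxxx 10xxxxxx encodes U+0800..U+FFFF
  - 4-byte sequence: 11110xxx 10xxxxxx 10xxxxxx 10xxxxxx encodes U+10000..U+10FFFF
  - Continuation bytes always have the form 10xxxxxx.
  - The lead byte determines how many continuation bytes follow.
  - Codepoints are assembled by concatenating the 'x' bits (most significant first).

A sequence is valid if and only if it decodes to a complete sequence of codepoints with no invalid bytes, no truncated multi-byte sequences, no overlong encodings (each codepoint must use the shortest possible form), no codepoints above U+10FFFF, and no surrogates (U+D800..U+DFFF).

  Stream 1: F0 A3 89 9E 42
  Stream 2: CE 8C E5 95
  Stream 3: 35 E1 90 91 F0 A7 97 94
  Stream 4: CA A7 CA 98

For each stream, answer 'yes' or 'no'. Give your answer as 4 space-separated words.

Answer: yes no yes yes

Derivation:
Stream 1: decodes cleanly. VALID
Stream 2: error at byte offset 4. INVALID
Stream 3: decodes cleanly. VALID
Stream 4: decodes cleanly. VALID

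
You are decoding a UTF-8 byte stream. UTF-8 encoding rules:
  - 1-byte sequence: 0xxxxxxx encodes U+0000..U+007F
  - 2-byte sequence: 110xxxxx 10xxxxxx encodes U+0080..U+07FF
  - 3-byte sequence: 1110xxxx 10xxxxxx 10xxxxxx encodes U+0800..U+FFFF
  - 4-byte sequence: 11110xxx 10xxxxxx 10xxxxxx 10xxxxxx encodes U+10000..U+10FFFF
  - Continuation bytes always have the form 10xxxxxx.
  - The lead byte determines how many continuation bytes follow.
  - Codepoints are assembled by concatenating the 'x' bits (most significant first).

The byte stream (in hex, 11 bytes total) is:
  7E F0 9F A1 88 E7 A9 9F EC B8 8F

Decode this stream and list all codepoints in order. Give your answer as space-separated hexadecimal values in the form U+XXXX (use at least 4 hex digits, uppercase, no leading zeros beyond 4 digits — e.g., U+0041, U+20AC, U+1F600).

Answer: U+007E U+1F848 U+7A5F U+CE0F

Derivation:
Byte[0]=7E: 1-byte ASCII. cp=U+007E
Byte[1]=F0: 4-byte lead, need 3 cont bytes. acc=0x0
Byte[2]=9F: continuation. acc=(acc<<6)|0x1F=0x1F
Byte[3]=A1: continuation. acc=(acc<<6)|0x21=0x7E1
Byte[4]=88: continuation. acc=(acc<<6)|0x08=0x1F848
Completed: cp=U+1F848 (starts at byte 1)
Byte[5]=E7: 3-byte lead, need 2 cont bytes. acc=0x7
Byte[6]=A9: continuation. acc=(acc<<6)|0x29=0x1E9
Byte[7]=9F: continuation. acc=(acc<<6)|0x1F=0x7A5F
Completed: cp=U+7A5F (starts at byte 5)
Byte[8]=EC: 3-byte lead, need 2 cont bytes. acc=0xC
Byte[9]=B8: continuation. acc=(acc<<6)|0x38=0x338
Byte[10]=8F: continuation. acc=(acc<<6)|0x0F=0xCE0F
Completed: cp=U+CE0F (starts at byte 8)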